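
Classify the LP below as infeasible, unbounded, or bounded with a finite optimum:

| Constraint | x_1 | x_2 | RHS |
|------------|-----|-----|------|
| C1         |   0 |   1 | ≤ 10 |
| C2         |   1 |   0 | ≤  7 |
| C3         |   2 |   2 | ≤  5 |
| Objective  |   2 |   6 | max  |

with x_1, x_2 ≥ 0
The point (0, 2.5) satisfies every constraint, so the LP is feasible; the constraints give x_1 ≤ 7 and x_2 ≤ 10, which with x_1, x_2 ≥ 0 keep the feasible region inside a bounded box. A feasible, bounded LP attains a finite optimum at a vertex.

The LP has an optimal solution: (0, 2.5) with z = 15.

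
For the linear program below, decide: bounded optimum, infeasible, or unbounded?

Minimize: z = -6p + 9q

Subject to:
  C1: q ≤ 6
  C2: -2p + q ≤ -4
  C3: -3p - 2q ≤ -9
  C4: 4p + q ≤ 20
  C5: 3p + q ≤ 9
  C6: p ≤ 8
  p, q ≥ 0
The point (3, 0) satisfies every constraint, so the LP is feasible; the constraints give p ≤ 8 and q ≤ 6, which with p, q ≥ 0 keep the feasible region inside a bounded box. A feasible, bounded LP attains a finite optimum at a vertex.

Evaluating z = -6p + 9q at each vertex:
  (3, 0): z = -18
  (2.6, 1.2): z = -4.8
  (2.429, 0.8571): z = -6.857

Bounded optimum: z* = -18 at (3, 0).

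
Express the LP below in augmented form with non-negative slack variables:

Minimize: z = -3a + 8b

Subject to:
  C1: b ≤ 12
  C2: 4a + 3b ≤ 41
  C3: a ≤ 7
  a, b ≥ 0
min z = -3a + 8b

s.t.
  b + s1 = 12
  4a + 3b + s2 = 41
  a + s3 = 7
  a, b, s1, s2, s3 ≥ 0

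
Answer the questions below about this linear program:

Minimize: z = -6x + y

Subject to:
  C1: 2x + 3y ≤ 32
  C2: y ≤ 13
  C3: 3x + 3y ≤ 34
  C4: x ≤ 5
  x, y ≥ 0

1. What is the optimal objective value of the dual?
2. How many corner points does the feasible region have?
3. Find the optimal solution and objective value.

1. -30 (by strong duality, equal to the primal optimum)
2. 5
3. x = 5, y = 0, z = -30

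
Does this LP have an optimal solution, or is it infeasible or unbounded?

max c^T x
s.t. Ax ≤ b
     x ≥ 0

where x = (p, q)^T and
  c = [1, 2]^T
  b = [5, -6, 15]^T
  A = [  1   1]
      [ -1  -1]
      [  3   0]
One constraint requires p + q ≤ 5, while the constraint -p - q ≤ -6 is equivalent to p + q ≥ 6. Together they would need 6 ≤ p + q ≤ 5, which is impossible since 6 > 5. No point satisfies all constraints.

Infeasible — the constraint set is empty.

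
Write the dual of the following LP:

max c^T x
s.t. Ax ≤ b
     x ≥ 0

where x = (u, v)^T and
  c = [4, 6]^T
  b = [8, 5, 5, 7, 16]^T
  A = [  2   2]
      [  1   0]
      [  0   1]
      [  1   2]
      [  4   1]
Minimize: z = 8y1 + 5y2 + 5y3 + 7y4 + 16y5

Subject to:
  C1: -2y1 - y2 - y4 - 4y5 ≤ -4
  C2: -2y1 - y3 - 2y4 - y5 ≤ -6
  y1, y2, y3, y4, y5 ≥ 0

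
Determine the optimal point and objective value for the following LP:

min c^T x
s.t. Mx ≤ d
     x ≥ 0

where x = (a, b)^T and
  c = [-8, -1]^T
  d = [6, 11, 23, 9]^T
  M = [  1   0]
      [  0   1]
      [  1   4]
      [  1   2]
a = 6, b = 1.5, z = -49.5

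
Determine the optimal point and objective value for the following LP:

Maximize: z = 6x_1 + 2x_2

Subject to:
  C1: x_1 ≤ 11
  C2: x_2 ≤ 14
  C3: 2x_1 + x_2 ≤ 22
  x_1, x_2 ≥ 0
x_1 = 11, x_2 = 0, z = 66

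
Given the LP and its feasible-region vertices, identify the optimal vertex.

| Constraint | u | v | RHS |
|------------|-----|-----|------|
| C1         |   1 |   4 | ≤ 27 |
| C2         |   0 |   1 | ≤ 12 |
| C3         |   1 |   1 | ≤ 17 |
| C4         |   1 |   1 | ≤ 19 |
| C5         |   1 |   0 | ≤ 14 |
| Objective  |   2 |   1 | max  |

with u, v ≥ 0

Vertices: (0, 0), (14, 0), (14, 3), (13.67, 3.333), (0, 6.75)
Evaluating z = 2u + v at each vertex:
  (0, 0): z = 0
  (14, 0): z = 28
  (14, 3): z = 31
  (13.67, 3.333): z = 30.67
  (0, 6.75): z = 6.75

The largest value is z = 31, attained at (14, 3).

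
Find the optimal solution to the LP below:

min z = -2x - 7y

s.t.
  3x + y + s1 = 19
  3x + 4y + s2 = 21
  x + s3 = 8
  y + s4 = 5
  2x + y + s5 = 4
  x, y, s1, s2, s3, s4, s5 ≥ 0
Each vertex is the intersection of two constraint boundaries that also satisfies all remaining constraints:
  x = 0 and y = 0 → (0, 0)
  2x + y = 4 and y = 0 → (2, 0)
  2x + y = 4 and x = 0 → (0, 4)

Evaluating z = -2x - 7y at each vertex:
  (0, 0): z = 0
  (2, 0): z = -4
  (0, 4): z = -28

The minimum is at (0, 4) with z = -28.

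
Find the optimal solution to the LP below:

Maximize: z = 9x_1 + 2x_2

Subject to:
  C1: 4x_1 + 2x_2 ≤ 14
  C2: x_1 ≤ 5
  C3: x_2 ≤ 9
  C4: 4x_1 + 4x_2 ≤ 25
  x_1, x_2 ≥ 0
Each vertex is the intersection of two constraint boundaries that also satisfies all remaining constraints:
  x_1 = 0 and x_2 = 0 → (0, 0)
  4x_1 + 2x_2 = 14 and x_2 = 0 → (3.5, 0)
  4x_1 + 2x_2 = 14 and 4x_1 + 4x_2 = 25 → (0.75, 5.5)
  4x_1 + 4x_2 = 25 and x_1 = 0 → (0, 6.25)

Evaluating z = 9x_1 + 2x_2 at each vertex:
  (0, 0): z = 0
  (3.5, 0): z = 31.5
  (0.75, 5.5): z = 17.75
  (0, 6.25): z = 12.5

The maximum is at (3.5, 0) with z = 31.5.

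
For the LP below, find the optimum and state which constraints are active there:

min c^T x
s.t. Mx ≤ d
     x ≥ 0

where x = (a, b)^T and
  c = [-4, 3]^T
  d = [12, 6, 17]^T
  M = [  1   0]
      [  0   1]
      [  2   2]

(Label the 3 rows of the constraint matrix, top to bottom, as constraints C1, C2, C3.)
Optimal: a = 8.5, b = 0
Binding: C3, b ≥ 0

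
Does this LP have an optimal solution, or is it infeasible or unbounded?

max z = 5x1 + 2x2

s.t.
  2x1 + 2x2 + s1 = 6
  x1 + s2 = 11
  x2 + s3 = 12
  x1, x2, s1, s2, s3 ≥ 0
The point (3, 0) satisfies every constraint, so the LP is feasible; the constraints give x1 ≤ 11 and x2 ≤ 12, which with x1, x2 ≥ 0 keep the feasible region inside a bounded box. A feasible, bounded LP attains a finite optimum at a vertex.

Feasible with finite optimum z* = 15 at (3, 0).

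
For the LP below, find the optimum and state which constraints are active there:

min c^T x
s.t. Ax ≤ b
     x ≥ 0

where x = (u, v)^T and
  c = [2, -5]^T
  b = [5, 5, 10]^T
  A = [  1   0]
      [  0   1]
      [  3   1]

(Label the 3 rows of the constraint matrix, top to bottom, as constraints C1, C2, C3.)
Optimal: u = 0, v = 5
Slack at optimum:
  C1: slack = 5
  C2: slack = 0 (binding)
  C3: slack = 5
  u ≥ 0: u = 0 (binding)
  v ≥ 0: v = 5
Binding constraints: C2, u ≥ 0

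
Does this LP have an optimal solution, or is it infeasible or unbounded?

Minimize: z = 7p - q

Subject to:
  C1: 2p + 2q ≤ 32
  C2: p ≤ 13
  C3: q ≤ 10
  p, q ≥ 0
The point (0, 10) satisfies every constraint, so the LP is feasible; the constraints give p ≤ 13 and q ≤ 10, which with p, q ≥ 0 keep the feasible region inside a bounded box. A feasible, bounded LP attains a finite optimum at a vertex.

Evaluating z = 7p - q at each vertex:
  (0, 0): z = 0
  (13, 0): z = 91
  (13, 3): z = 88
  (6, 10): z = 32
  (0, 10): z = -10

Feasible with finite optimum z* = -10 at (0, 10).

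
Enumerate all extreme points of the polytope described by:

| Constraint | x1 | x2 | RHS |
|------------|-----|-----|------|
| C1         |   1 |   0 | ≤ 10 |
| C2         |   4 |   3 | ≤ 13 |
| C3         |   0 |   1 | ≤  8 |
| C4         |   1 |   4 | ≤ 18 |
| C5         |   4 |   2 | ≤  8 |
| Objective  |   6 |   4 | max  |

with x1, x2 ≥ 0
Each vertex is the intersection of two constraint boundaries that also satisfies all remaining constraints:
  x1 = 0 and x2 = 0 → (0, 0)
  4x1 + 2x2 = 8 and x2 = 0 → (2, 0)
  4x1 + 2x2 = 8 and x1 = 0 → (0, 4)

Vertices: (0, 0), (2, 0), (0, 4)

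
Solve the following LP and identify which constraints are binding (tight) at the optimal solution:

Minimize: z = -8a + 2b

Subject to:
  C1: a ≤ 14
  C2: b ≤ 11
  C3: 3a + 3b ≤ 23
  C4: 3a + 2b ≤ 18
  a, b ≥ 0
Optimal: a = 6, b = 0
Slack at optimum:
  C1: slack = 8
  C2: slack = 11
  C3: slack = 5
  C4: slack = 0 (binding)
  a ≥ 0: a = 6
  b ≥ 0: b = 0 (binding)
Binding constraints: C4, b ≥ 0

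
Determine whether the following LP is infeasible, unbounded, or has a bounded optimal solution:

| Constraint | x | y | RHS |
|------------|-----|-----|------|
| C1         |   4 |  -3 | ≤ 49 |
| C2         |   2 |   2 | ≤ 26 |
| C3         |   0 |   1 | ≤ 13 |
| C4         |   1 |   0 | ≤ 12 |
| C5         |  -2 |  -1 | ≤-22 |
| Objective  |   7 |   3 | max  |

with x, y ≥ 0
The point (12, 1) satisfies every constraint, so the LP is feasible; the constraints give x ≤ 12 and y ≤ 13, which with x, y ≥ 0 keep the feasible region inside a bounded box. A feasible, bounded LP attains a finite optimum at a vertex.

Evaluating z = 7x + 3y at each vertex:
  (11, 0): z = 77
  (12, 0): z = 84
  (12, 1): z = 87
  (9, 4): z = 75

Feasible with finite optimum z* = 87 at (12, 1).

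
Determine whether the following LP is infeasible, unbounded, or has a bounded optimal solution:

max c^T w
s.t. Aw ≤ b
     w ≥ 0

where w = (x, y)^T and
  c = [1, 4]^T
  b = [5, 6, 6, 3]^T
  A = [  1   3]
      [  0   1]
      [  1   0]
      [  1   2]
The point (0, 1.5) satisfies every constraint, so the LP is feasible; the constraints give x ≤ 6 and y ≤ 6, which with x, y ≥ 0 keep the feasible region inside a bounded box. A feasible, bounded LP attains a finite optimum at a vertex.

Evaluating z = x + 4y at each vertex:
  (0, 0): z = 0
  (3, 0): z = 3
  (0, 1.5): z = 6

The LP has an optimal solution: (0, 1.5) with z = 6.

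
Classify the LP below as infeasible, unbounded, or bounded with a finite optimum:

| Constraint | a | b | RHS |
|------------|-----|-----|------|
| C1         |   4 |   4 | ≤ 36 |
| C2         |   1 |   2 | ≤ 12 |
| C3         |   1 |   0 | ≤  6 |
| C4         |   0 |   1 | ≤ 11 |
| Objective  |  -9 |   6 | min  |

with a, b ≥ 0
The point (6, 0) satisfies every constraint, so the LP is feasible; the constraints give a ≤ 6 and b ≤ 11, which with a, b ≥ 0 keep the feasible region inside a bounded box. A feasible, bounded LP attains a finite optimum at a vertex.

Evaluating z = -9a + 6b at each vertex:
  (0, 0): z = 0
  (6, 0): z = -54
  (6, 3): z = -36
  (0, 6): z = 36

Feasible with finite optimum z* = -54 at (6, 0).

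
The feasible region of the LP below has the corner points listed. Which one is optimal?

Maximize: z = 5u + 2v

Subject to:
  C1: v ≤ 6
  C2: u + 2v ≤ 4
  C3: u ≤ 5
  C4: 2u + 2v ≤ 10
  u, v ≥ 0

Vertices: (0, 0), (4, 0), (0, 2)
(4, 0) with z = 20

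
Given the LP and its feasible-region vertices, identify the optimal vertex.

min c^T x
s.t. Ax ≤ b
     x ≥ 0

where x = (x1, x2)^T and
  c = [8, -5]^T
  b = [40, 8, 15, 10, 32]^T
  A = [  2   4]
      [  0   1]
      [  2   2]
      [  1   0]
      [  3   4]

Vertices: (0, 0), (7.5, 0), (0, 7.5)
Evaluating z = 8x1 - 5x2 at each vertex:
  (0, 0): z = 0
  (7.5, 0): z = 60
  (0, 7.5): z = -37.5

The smallest value is z = -37.5, attained at (0, 7.5).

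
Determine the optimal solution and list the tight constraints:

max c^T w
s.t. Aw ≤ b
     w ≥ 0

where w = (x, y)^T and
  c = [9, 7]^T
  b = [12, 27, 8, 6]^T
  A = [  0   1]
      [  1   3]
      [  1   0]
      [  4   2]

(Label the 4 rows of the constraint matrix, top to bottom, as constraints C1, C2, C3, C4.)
Optimal: x = 0, y = 3
Slack at optimum:
  C1: slack = 9
  C2: slack = 18
  C3: slack = 8
  C4: slack = 0 (binding)
  x ≥ 0: x = 0 (binding)
  y ≥ 0: y = 3
Binding constraints: C4, x ≥ 0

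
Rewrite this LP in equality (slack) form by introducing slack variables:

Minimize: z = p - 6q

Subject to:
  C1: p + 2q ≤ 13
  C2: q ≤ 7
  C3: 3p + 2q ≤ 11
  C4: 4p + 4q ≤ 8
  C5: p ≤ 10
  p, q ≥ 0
min z = p - 6q

s.t.
  p + 2q + s1 = 13
  q + s2 = 7
  3p + 2q + s3 = 11
  4p + 4q + s4 = 8
  p + s5 = 10
  p, q, s1, s2, s3, s4, s5 ≥ 0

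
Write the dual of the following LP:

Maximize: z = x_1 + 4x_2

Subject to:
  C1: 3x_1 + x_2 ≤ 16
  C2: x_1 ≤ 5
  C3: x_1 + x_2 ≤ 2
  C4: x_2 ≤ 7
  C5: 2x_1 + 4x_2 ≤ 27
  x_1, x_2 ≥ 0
Minimize: z = 16y1 + 5y2 + 2y3 + 7y4 + 27y5

Subject to:
  C1: -3y1 - y2 - y3 - 2y5 ≤ -1
  C2: -y1 - y3 - y4 - 4y5 ≤ -4
  y1, y2, y3, y4, y5 ≥ 0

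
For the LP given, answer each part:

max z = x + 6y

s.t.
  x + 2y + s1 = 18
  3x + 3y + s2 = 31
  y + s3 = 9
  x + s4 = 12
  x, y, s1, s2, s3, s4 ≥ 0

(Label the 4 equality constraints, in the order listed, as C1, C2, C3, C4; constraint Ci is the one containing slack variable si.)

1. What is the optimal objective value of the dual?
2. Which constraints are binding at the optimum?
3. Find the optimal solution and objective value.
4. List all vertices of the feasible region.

1. 54 (by strong duality, equal to the primal optimum)
2. C1, C3, x ≥ 0
3. x = 0, y = 9, z = 54
4. (0, 0), (10.33, 0), (2.667, 7.667), (0, 9)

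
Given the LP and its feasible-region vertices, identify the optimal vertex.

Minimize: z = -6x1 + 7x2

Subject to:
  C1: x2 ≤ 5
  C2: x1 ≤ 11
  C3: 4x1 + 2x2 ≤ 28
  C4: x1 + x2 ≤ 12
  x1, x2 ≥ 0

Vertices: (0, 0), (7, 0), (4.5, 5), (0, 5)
(7, 0) with z = -42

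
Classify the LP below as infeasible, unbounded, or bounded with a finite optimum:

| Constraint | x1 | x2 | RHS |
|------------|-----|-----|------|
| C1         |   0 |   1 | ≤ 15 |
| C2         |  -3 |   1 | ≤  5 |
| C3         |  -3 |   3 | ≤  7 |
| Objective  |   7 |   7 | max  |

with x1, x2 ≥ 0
Feasible point: (0, 0) satisfies every constraint, so the LP is feasible.
Direction d = (1, 0): for each constraint row a, a·d ≤ 0 —
  (0)(1) + (1)(0) = 0 ≤ 0
  (-3)(1) + (1)(0) = -3 ≤ 0
  (-3)(1) + (3)(0) = -3 ≤ 0
and d ≥ 0, so (0, 0) + t·d stays feasible for every t ≥ 0. Along this ray z = 7x1 + 7x2 changes by 7 per unit t, so z → +∞.

Unbounded: there is a feasible ray along which z → +∞.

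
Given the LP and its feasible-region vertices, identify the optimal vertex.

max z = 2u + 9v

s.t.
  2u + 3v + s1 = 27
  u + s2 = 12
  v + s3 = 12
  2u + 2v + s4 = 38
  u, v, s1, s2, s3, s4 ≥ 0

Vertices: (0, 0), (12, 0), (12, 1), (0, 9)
(0, 9) with z = 81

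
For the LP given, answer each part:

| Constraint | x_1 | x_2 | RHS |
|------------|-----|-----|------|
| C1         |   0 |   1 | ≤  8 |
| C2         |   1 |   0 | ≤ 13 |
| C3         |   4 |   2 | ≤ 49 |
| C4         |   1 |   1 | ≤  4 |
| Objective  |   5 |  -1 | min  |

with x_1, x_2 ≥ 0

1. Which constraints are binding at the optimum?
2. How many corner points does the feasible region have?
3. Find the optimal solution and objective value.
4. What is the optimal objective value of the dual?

1. C4, x_1 ≥ 0
2. 3
3. x_1 = 0, x_2 = 4, z = -4
4. -4 (by strong duality, equal to the primal optimum)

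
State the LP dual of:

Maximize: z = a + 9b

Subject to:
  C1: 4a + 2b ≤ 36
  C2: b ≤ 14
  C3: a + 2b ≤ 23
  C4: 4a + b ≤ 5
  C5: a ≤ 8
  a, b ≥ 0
Minimize: z = 36y1 + 14y2 + 23y3 + 5y4 + 8y5

Subject to:
  C1: -4y1 - y3 - 4y4 - y5 ≤ -1
  C2: -2y1 - y2 - 2y3 - y4 ≤ -9
  y1, y2, y3, y4, y5 ≥ 0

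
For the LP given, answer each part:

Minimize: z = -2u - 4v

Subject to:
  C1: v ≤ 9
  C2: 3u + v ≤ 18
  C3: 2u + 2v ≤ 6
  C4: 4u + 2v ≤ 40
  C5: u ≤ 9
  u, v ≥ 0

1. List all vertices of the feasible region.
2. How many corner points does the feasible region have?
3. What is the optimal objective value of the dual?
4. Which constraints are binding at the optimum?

1. (0, 0), (3, 0), (0, 3)
2. 3
3. -12 (by strong duality, equal to the primal optimum)
4. C3, u ≥ 0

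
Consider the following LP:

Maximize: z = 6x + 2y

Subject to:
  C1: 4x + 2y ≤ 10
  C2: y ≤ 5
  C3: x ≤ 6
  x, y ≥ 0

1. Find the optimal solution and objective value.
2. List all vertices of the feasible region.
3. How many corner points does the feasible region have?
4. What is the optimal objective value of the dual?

1. x = 2.5, y = 0, z = 15
2. (0, 0), (2.5, 0), (0, 5)
3. 3
4. 15 (by strong duality, equal to the primal optimum)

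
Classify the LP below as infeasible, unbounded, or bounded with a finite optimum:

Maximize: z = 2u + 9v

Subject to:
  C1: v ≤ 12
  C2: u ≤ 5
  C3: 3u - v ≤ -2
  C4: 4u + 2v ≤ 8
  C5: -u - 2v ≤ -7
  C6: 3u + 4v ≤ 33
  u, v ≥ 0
The point (0, 4) satisfies every constraint, so the LP is feasible; the constraints give u ≤ 5 and v ≤ 12, which with u, v ≥ 0 keep the feasible region inside a bounded box. A feasible, bounded LP attains a finite optimum at a vertex.

Bounded optimum: z* = 36 at (0, 4).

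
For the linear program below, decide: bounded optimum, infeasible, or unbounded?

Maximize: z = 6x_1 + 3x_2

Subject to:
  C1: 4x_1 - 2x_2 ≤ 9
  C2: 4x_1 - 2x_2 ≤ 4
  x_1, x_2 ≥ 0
Feasible point: (0, 0) satisfies every constraint, so the LP is feasible.
Direction d = (0, 1): for each constraint row a, a·d ≤ 0 —
  (4)(0) + (-2)(1) = -2 ≤ 0
  (4)(0) + (-2)(1) = -2 ≤ 0
and d ≥ 0, so (0, 0) + t·d stays feasible for every t ≥ 0. Along this ray z = 6x_1 + 3x_2 changes by 3 per unit t, so z → +∞.

Unbounded: there is a feasible ray along which z → +∞.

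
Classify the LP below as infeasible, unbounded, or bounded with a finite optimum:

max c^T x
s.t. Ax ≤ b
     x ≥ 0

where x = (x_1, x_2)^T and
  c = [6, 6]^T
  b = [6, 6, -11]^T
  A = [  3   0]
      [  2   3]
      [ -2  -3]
One constraint requires 2x_1 + 3x_2 ≤ 6, while the constraint -2x_1 - 3x_2 ≤ -11 is equivalent to 2x_1 + 3x_2 ≥ 11. Together they would need 11 ≤ 2x_1 + 3x_2 ≤ 6, which is impossible since 11 > 6. No point satisfies all constraints.

Infeasible: no point satisfies all constraints simultaneously.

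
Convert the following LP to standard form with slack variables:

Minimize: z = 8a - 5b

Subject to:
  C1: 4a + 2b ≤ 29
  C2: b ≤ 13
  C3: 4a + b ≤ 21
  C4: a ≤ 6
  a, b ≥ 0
min z = 8a - 5b

s.t.
  4a + 2b + s1 = 29
  b + s2 = 13
  4a + b + s3 = 21
  a + s4 = 6
  a, b, s1, s2, s3, s4 ≥ 0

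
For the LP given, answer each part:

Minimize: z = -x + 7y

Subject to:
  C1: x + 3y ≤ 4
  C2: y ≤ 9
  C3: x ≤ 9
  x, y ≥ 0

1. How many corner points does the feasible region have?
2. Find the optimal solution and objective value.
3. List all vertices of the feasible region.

1. 3
2. x = 4, y = 0, z = -4
3. (0, 0), (4, 0), (0, 1.333)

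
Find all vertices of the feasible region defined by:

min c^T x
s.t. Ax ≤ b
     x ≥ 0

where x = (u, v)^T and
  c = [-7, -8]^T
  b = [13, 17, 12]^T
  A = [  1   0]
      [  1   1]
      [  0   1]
Each vertex is the intersection of two constraint boundaries that also satisfies all remaining constraints:
  u = 0 and v = 0 → (0, 0)
  u = 13 and v = 0 → (13, 0)
  u = 13 and u + v = 17 → (13, 4)
  u + v = 17 and v = 12 → (5, 12)
  v = 12 and u = 0 → (0, 12)

Vertices: (0, 0), (13, 0), (13, 4), (5, 12), (0, 12)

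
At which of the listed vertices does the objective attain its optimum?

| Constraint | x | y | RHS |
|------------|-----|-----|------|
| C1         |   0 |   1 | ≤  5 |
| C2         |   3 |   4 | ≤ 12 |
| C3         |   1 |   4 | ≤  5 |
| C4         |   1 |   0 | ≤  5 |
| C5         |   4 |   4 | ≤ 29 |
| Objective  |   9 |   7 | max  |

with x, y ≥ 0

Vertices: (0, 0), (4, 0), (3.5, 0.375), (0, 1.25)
Evaluating z = 9x + 7y at each vertex:
  (0, 0): z = 0
  (4, 0): z = 36
  (3.5, 0.375): z = 34.12
  (0, 1.25): z = 8.75

The largest value is z = 36, attained at (4, 0).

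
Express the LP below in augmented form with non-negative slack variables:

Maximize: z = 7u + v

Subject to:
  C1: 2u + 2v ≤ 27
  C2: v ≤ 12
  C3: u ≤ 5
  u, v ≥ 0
max z = 7u + v

s.t.
  2u + 2v + s1 = 27
  v + s2 = 12
  u + s3 = 5
  u, v, s1, s2, s3 ≥ 0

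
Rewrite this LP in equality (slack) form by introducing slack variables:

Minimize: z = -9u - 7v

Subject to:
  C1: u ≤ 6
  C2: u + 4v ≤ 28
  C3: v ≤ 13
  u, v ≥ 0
min z = -9u - 7v

s.t.
  u + s1 = 6
  u + 4v + s2 = 28
  v + s3 = 13
  u, v, s1, s2, s3 ≥ 0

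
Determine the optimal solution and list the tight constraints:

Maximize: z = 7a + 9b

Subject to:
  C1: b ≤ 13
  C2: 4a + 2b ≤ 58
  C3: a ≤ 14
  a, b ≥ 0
Optimal: a = 8, b = 13
Binding: C1, C2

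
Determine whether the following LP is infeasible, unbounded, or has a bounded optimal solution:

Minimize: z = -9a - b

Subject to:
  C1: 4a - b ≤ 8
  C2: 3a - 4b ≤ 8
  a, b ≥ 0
Feasible point: (0, 0) satisfies every constraint, so the LP is feasible.
Direction d = (0, 1): for each constraint row a, a·d ≤ 0 —
  (4)(0) + (-1)(1) = -1 ≤ 0
  (3)(0) + (-4)(1) = -4 ≤ 0
and d ≥ 0, so (0, 0) + t·d stays feasible for every t ≥ 0. Along this ray z = -9a - b changes by -1 per unit t, so z → −∞.

Unbounded: there is a feasible ray along which z → −∞.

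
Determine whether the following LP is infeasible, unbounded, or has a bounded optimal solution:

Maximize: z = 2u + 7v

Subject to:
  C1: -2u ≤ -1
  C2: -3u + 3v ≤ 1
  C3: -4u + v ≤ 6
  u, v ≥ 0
Feasible point: (1, 0) satisfies every constraint, so the LP is feasible.
Direction d = (1, 0): for each constraint row a, a·d ≤ 0 —
  (-2)(1) + (0)(0) = -2 ≤ 0
  (-3)(1) + (3)(0) = -3 ≤ 0
  (-4)(1) + (1)(0) = -4 ≤ 0
and d ≥ 0, so (1, 0) + t·d stays feasible for every t ≥ 0. Along this ray z = 2u + 7v changes by 2 per unit t, so z → +∞.

Unbounded: there is a feasible ray along which z → +∞.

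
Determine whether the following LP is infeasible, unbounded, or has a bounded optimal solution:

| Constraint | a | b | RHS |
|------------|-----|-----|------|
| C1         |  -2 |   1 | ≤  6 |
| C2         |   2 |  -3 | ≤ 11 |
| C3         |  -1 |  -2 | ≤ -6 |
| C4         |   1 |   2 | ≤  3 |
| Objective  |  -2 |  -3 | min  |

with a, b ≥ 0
C4 requires a + 2b ≤ 3, while C3 (-a - 2b ≤ -6) is equivalent to a + 2b ≥ 6. Together they would need 6 ≤ a + 2b ≤ 3, which is impossible since 6 > 3. No point satisfies all constraints.

Infeasible: no point satisfies all constraints simultaneously.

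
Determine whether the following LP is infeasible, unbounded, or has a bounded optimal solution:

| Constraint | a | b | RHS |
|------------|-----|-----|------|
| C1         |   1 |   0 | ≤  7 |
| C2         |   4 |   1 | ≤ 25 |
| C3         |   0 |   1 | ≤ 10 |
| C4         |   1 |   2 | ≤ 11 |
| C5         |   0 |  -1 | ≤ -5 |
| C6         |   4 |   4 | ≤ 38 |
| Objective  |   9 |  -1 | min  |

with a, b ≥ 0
The point (0, 5.5) satisfies every constraint, so the LP is feasible; the constraints give a ≤ 7 and b ≤ 10, which with a, b ≥ 0 keep the feasible region inside a bounded box. A feasible, bounded LP attains a finite optimum at a vertex.

Evaluating z = 9a - b at each vertex:
  (0, 5): z = -5
  (1, 5): z = 4
  (0, 5.5): z = -5.5

Bounded optimum: z* = -5.5 at (0, 5.5).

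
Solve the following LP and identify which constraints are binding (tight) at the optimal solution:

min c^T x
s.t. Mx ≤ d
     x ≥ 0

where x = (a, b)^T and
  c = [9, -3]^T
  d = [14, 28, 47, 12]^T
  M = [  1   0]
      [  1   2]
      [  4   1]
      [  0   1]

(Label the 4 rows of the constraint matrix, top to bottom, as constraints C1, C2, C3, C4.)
Optimal: a = 0, b = 12
Slack at optimum:
  C1: slack = 14
  C2: slack = 4
  C3: slack = 35
  C4: slack = 0 (binding)
  a ≥ 0: a = 0 (binding)
  b ≥ 0: b = 12
Binding constraints: C4, a ≥ 0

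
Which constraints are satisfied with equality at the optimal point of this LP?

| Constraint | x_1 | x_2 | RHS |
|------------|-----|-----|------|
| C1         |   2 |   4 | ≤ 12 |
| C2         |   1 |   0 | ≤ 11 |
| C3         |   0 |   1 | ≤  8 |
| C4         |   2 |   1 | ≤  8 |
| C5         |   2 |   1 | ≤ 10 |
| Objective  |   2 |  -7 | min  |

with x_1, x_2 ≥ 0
Optimal: x_1 = 0, x_2 = 3
Slack at optimum:
  C1: slack = 0 (binding)
  C2: slack = 11
  C3: slack = 5
  C4: slack = 5
  C5: slack = 7
  x_1 ≥ 0: x_1 = 0 (binding)
  x_2 ≥ 0: x_2 = 3
Binding constraints: C1, x_1 ≥ 0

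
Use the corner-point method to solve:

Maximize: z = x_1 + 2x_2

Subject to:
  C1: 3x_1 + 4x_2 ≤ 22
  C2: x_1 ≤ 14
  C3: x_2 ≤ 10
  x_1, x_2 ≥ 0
Each vertex is the intersection of two constraint boundaries that also satisfies all remaining constraints:
  x_1 = 0 and x_2 = 0 → (0, 0)
  3x_1 + 4x_2 = 22 and x_2 = 0 → (7.333, 0)
  3x_1 + 4x_2 = 22 and x_1 = 0 → (0, 5.5)

Evaluating z = x_1 + 2x_2 at each vertex:
  (0, 0): z = 0
  (7.333, 0): z = 7.333
  (0, 5.5): z = 11

The maximum is at (0, 5.5) with z = 11.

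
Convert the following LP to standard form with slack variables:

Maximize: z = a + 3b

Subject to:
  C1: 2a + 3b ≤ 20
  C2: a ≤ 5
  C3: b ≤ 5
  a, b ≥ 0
max z = a + 3b

s.t.
  2a + 3b + s1 = 20
  a + s2 = 5
  b + s3 = 5
  a, b, s1, s2, s3 ≥ 0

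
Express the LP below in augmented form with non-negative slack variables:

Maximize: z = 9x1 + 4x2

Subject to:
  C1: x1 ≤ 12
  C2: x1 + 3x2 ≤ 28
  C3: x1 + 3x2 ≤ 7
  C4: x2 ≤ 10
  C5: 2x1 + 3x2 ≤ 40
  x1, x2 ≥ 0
max z = 9x1 + 4x2

s.t.
  x1 + s1 = 12
  x1 + 3x2 + s2 = 28
  x1 + 3x2 + s3 = 7
  x2 + s4 = 10
  2x1 + 3x2 + s5 = 40
  x1, x2, s1, s2, s3, s4, s5 ≥ 0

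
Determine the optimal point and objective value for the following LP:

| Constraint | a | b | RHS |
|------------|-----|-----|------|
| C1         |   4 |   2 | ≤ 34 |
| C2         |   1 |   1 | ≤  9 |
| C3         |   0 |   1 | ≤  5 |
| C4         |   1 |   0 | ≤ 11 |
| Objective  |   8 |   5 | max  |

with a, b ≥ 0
a = 8, b = 1, z = 69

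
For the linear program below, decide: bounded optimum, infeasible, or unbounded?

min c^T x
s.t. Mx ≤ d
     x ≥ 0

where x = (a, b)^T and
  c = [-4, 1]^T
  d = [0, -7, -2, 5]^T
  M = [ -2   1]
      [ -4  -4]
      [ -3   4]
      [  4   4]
One constraint requires 4a + 4b ≤ 5, while the constraint -4a - 4b ≤ -7 is equivalent to 4a + 4b ≥ 7. Together they would need 7 ≤ 4a + 4b ≤ 5, which is impossible since 7 > 5. No point satisfies all constraints.

The feasible region is empty; the LP is infeasible.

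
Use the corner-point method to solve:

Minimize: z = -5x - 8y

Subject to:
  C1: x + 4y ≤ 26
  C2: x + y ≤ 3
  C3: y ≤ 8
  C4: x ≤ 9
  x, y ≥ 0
Each vertex is the intersection of two constraint boundaries that also satisfies all remaining constraints:
  x = 0 and y = 0 → (0, 0)
  x + y = 3 and y = 0 → (3, 0)
  x + y = 3 and x = 0 → (0, 3)

Evaluating z = -5x - 8y at each vertex:
  (0, 0): z = 0
  (3, 0): z = -15
  (0, 3): z = -24

The minimum is at (0, 3) with z = -24.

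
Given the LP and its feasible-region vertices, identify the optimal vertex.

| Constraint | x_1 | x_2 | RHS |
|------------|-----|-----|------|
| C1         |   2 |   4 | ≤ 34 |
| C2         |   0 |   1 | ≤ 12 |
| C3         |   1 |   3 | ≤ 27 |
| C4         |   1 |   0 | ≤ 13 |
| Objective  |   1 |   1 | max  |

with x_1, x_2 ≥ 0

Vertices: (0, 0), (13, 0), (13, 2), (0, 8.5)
Evaluating z = x_1 + x_2 at each vertex:
  (0, 0): z = 0
  (13, 0): z = 13
  (13, 2): z = 15
  (0, 8.5): z = 8.5

The largest value is z = 15, attained at (13, 2).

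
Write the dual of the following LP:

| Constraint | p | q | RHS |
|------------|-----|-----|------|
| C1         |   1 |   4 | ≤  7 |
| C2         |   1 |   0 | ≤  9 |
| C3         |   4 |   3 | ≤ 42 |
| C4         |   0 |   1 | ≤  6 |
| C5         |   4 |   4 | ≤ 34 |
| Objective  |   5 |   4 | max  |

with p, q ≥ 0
Minimize: z = 7y1 + 9y2 + 42y3 + 6y4 + 34y5

Subject to:
  C1: -y1 - y2 - 4y3 - 4y5 ≤ -5
  C2: -4y1 - 3y3 - y4 - 4y5 ≤ -4
  y1, y2, y3, y4, y5 ≥ 0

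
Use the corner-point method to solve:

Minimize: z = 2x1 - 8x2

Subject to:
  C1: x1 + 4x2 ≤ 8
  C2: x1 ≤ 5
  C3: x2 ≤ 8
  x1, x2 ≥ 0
Each vertex is the intersection of two constraint boundaries that also satisfies all remaining constraints:
  x1 = 0 and x2 = 0 → (0, 0)
  x1 = 5 and x2 = 0 → (5, 0)
  x1 + 4x2 = 8 and x1 = 5 → (5, 0.75)
  x1 + 4x2 = 8 and x1 = 0 → (0, 2)

Evaluating z = 2x1 - 8x2 at each vertex:
  (0, 0): z = 0
  (5, 0): z = 10
  (5, 0.75): z = 4
  (0, 2): z = -16

The minimum is at (0, 2) with z = -16.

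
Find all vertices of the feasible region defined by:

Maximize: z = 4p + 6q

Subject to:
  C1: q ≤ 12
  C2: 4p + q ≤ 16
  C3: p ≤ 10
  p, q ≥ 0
Each vertex is the intersection of two constraint boundaries that also satisfies all remaining constraints:
  p = 0 and q = 0 → (0, 0)
  4p + q = 16 and q = 0 → (4, 0)
  q = 12 and 4p + q = 16 → (1, 12)
  q = 12 and p = 0 → (0, 12)

Vertices: (0, 0), (4, 0), (1, 12), (0, 12)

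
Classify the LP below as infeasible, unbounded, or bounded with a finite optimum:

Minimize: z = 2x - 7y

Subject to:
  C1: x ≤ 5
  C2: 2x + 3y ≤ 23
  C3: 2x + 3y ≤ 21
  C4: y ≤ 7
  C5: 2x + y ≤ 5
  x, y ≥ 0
The point (0, 5) satisfies every constraint, so the LP is feasible; the constraints give x ≤ 5 and y ≤ 7, which with x, y ≥ 0 keep the feasible region inside a bounded box. A feasible, bounded LP attains a finite optimum at a vertex.

The LP has an optimal solution: (0, 5) with z = -35.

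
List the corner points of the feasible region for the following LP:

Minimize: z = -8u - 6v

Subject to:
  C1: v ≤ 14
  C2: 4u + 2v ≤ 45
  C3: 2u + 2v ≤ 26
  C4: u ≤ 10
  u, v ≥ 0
Each vertex is the intersection of two constraint boundaries that also satisfies all remaining constraints:
  u = 0 and v = 0 → (0, 0)
  u = 10 and v = 0 → (10, 0)
  4u + 2v = 45 and u = 10 → (10, 2.5)
  4u + 2v = 45 and 2u + 2v = 26 → (9.5, 3.5)
  2u + 2v = 26 and u = 0 → (0, 13)

Vertices: (0, 0), (10, 0), (10, 2.5), (9.5, 3.5), (0, 13)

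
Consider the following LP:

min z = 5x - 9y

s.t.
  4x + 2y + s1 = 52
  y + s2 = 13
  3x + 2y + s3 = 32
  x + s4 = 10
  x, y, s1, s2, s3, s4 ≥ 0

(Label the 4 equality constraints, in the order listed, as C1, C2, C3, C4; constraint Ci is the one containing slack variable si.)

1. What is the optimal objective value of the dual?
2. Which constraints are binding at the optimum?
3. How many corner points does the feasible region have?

1. -117 (by strong duality, equal to the primal optimum)
2. C2, x ≥ 0
3. 5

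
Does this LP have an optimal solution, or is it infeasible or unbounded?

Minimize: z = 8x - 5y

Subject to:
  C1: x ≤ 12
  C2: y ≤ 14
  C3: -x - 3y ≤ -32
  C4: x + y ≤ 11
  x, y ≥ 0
The point (0, 11) satisfies every constraint, so the LP is feasible; the constraints give x ≤ 12 and y ≤ 14, which with x, y ≥ 0 keep the feasible region inside a bounded box. A feasible, bounded LP attains a finite optimum at a vertex.

Evaluating z = 8x - 5y at each vertex:
  (0, 10.67): z = -53.33
  (0.5, 10.5): z = -48.5
  (0, 11): z = -55

The LP has an optimal solution: (0, 11) with z = -55.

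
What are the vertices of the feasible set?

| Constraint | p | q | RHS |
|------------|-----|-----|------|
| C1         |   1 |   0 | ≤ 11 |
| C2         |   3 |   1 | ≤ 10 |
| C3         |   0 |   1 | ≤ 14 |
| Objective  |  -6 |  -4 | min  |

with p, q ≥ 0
Each vertex is the intersection of two constraint boundaries that also satisfies all remaining constraints:
  p = 0 and q = 0 → (0, 0)
  3p + q = 10 and q = 0 → (3.333, 0)
  3p + q = 10 and p = 0 → (0, 10)

Vertices: (0, 0), (3.333, 0), (0, 10)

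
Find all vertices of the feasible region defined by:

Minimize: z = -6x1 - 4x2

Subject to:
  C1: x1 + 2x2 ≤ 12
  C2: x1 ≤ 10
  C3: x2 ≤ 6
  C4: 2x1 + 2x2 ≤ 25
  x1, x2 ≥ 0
Each vertex is the intersection of two constraint boundaries that also satisfies all remaining constraints:
  x1 = 0 and x2 = 0 → (0, 0)
  x1 = 10 and x2 = 0 → (10, 0)
  x1 + 2x2 = 12 and x1 = 10 → (10, 1)
  x1 + 2x2 = 12 and x2 = 6 → (0, 6)

Vertices: (0, 0), (10, 0), (10, 1), (0, 6)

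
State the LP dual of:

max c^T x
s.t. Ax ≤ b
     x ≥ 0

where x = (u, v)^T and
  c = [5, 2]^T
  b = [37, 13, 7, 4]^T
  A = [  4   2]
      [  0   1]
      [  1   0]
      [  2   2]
Minimize: z = 37y1 + 13y2 + 7y3 + 4y4

Subject to:
  C1: -4y1 - y3 - 2y4 ≤ -5
  C2: -2y1 - y2 - 2y4 ≤ -2
  y1, y2, y3, y4 ≥ 0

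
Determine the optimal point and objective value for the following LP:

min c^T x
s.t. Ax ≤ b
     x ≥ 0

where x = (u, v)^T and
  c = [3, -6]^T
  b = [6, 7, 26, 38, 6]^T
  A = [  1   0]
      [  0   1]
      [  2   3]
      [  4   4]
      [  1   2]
Each vertex is the intersection of two constraint boundaries that also satisfies all remaining constraints:
  u = 0 and v = 0 → (0, 0)
  u = 6 and u + 2v = 6 → (6, 0)
  u + 2v = 6 and u = 0 → (0, 3)

Evaluating z = 3u - 6v at each vertex:
  (0, 0): z = 0
  (6, 0): z = 18
  (0, 3): z = -18

The minimum is at (0, 3) with z = -18.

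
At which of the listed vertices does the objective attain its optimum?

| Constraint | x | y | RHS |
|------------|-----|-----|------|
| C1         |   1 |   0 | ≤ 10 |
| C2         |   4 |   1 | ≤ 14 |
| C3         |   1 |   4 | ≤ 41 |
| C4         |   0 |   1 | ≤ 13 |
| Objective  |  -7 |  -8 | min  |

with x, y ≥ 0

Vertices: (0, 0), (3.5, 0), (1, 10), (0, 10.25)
(1, 10) with z = -87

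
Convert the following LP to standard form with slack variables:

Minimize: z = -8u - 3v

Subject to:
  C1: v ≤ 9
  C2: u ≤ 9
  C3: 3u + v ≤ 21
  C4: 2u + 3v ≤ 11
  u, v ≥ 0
min z = -8u - 3v

s.t.
  v + s1 = 9
  u + s2 = 9
  3u + v + s3 = 21
  2u + 3v + s4 = 11
  u, v, s1, s2, s3, s4 ≥ 0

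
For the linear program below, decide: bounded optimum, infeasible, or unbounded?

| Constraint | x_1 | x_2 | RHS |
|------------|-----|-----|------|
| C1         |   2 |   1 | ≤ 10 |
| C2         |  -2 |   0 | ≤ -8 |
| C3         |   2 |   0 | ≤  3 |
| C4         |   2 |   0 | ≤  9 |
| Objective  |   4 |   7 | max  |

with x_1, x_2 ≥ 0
C3 requires 2x_1 ≤ 3, while C2 (-2x_1 ≤ -8) is equivalent to 2x_1 ≥ 8. Together they would need 8 ≤ 2x_1 ≤ 3, which is impossible since 8 > 3. No point satisfies all constraints.

Infeasible: no point satisfies all constraints simultaneously.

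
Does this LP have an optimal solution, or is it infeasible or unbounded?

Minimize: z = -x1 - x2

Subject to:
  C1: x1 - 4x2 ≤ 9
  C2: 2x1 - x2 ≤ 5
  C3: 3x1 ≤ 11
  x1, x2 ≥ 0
Feasible point: (0, 0) satisfies every constraint, so the LP is feasible.
Direction d = (0, 1): for each constraint row a, a·d ≤ 0 —
  (1)(0) + (-4)(1) = -4 ≤ 0
  (2)(0) + (-1)(1) = -1 ≤ 0
  (3)(0) + (0)(1) = 0 ≤ 0
and d ≥ 0, so (0, 0) + t·d stays feasible for every t ≥ 0. Along this ray z = -x1 - x2 changes by -1 per unit t, so z → −∞.

The LP is unbounded; z can be made arbitrarily small.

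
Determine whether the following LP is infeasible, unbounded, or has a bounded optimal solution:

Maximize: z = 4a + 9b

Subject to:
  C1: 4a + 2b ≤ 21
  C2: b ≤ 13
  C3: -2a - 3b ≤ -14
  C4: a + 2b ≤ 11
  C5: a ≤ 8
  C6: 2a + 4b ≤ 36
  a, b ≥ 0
The point (0, 5.5) satisfies every constraint, so the LP is feasible; the constraints give a ≤ 8 and b ≤ 13, which with a, b ≥ 0 keep the feasible region inside a bounded box. A feasible, bounded LP attains a finite optimum at a vertex.

The LP has an optimal solution: (0, 5.5) with z = 49.5.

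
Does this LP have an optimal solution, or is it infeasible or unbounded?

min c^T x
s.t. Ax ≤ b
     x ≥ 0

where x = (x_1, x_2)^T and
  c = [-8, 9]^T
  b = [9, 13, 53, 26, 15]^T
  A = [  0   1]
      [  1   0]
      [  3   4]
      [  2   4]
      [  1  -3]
The point (13, 0) satisfies every constraint, so the LP is feasible; the constraints give x_1 ≤ 13 and x_2 ≤ 9, which with x_1, x_2 ≥ 0 keep the feasible region inside a bounded box. A feasible, bounded LP attains a finite optimum at a vertex.

Evaluating z = -8x_1 + 9x_2 at each vertex:
  (0, 0): z = 0
  (13, 0): z = -104
  (0, 6.5): z = 58.5

Feasible with finite optimum z* = -104 at (13, 0).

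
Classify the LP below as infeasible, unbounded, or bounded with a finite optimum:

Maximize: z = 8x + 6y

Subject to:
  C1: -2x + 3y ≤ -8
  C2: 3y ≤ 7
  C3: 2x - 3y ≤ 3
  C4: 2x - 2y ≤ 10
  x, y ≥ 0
C3 requires 2x - 3y ≤ 3, while C1 (-2x + 3y ≤ -8) is equivalent to 2x - 3y ≥ 8. Together they would need 8 ≤ 2x - 3y ≤ 3, which is impossible since 8 > 3. No point satisfies all constraints.

The feasible region is empty; the LP is infeasible.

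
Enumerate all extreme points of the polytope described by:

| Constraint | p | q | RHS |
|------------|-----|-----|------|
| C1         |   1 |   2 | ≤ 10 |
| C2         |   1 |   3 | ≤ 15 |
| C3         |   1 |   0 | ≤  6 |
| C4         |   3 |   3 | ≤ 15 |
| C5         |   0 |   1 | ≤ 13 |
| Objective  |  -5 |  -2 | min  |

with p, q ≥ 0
Each vertex is the intersection of two constraint boundaries that also satisfies all remaining constraints:
  p = 0 and q = 0 → (0, 0)
  3p + 3q = 15 and q = 0 → (5, 0)
  p + 2q = 10 and p + 3q = 15 → (0, 5)

Vertices: (0, 0), (5, 0), (0, 5)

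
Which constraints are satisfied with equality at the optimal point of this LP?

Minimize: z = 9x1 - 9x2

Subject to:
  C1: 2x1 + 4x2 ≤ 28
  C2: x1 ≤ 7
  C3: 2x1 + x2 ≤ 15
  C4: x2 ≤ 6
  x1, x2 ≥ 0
Optimal: x1 = 0, x2 = 6
Slack at optimum:
  C1: slack = 4
  C2: slack = 7
  C3: slack = 9
  C4: slack = 0 (binding)
  x1 ≥ 0: x1 = 0 (binding)
  x2 ≥ 0: x2 = 6
Binding constraints: C4, x1 ≥ 0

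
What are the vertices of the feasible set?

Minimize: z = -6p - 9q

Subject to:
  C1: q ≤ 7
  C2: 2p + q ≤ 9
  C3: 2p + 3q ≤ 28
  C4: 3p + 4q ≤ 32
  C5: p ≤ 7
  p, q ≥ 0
Each vertex is the intersection of two constraint boundaries that also satisfies all remaining constraints:
  p = 0 and q = 0 → (0, 0)
  2p + q = 9 and q = 0 → (4.5, 0)
  q = 7 and 2p + q = 9 → (1, 7)
  q = 7 and p = 0 → (0, 7)

Vertices: (0, 0), (4.5, 0), (1, 7), (0, 7)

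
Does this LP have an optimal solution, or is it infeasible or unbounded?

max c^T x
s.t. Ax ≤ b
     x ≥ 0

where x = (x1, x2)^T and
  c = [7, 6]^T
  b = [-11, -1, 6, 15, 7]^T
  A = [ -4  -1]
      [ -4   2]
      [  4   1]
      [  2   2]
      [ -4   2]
One constraint requires 4x1 + x2 ≤ 6, while the constraint -4x1 - x2 ≤ -11 is equivalent to 4x1 + x2 ≥ 11. Together they would need 11 ≤ 4x1 + x2 ≤ 6, which is impossible since 11 > 6. No point satisfies all constraints.

Infeasible — the constraint set is empty.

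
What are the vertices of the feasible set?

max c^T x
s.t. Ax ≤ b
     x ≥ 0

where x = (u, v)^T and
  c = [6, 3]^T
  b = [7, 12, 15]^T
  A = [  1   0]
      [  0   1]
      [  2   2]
Each vertex is the intersection of two constraint boundaries that also satisfies all remaining constraints:
  u = 0 and v = 0 → (0, 0)
  u = 7 and v = 0 → (7, 0)
  u = 7 and 2u + 2v = 15 → (7, 0.5)
  2u + 2v = 15 and u = 0 → (0, 7.5)

Vertices: (0, 0), (7, 0), (7, 0.5), (0, 7.5)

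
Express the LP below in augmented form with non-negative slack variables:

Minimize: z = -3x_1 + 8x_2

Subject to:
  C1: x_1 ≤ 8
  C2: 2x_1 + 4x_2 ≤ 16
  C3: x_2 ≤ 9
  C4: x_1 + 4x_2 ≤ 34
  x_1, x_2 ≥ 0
min z = -3x_1 + 8x_2

s.t.
  x_1 + s1 = 8
  2x_1 + 4x_2 + s2 = 16
  x_2 + s3 = 9
  x_1 + 4x_2 + s4 = 34
  x_1, x_2, s1, s2, s3, s4 ≥ 0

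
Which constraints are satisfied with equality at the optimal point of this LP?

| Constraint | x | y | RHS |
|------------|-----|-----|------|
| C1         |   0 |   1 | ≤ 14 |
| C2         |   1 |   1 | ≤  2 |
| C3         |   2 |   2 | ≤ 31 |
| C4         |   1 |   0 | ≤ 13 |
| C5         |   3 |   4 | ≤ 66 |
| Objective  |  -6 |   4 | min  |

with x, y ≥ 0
Optimal: x = 2, y = 0
Binding: C2, y ≥ 0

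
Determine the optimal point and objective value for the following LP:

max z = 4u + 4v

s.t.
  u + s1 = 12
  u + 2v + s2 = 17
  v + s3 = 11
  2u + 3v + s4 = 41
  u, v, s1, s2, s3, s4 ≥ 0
Each vertex is the intersection of two constraint boundaries that also satisfies all remaining constraints:
  u = 0 and v = 0 → (0, 0)
  u = 12 and v = 0 → (12, 0)
  u = 12 and u + 2v = 17 → (12, 2.5)
  u + 2v = 17 and u = 0 → (0, 8.5)

Evaluating z = 4u + 4v at each vertex:
  (0, 0): z = 0
  (12, 0): z = 48
  (12, 2.5): z = 58
  (0, 8.5): z = 34

The maximum is at (12, 2.5) with z = 58.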